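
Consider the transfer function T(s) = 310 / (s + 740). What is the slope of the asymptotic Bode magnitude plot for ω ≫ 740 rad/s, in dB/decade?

With 0 zeros and 1 pole, the high-frequency asymptotic slope is 20 × (0 − 1) = -20 dB/decade.

-20 dB/decade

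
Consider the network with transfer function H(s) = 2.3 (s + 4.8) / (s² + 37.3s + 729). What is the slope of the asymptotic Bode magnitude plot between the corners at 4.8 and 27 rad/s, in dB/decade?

20 dB/decade

In this band the factors already past their corner are: zero at 4.8; net slope = 20 dB/decade.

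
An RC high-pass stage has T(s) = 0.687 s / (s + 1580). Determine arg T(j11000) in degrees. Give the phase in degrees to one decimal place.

8.2°

∠(j11000) = 90.00°
∠(j11000 + 1580) = arctan(11000/1580) = 81.83°
∠T(j11000) = 90.00° − 81.83° = 8.17°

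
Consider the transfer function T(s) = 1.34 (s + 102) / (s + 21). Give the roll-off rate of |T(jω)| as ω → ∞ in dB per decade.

0 dB/decade

With 1 zero and 1 pole, the high-frequency asymptotic slope is 20 × (1 − 1) = 0 dB/decade.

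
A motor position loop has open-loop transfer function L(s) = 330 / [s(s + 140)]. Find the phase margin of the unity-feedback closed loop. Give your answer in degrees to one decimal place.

89.0°

Gain crossover: |L(jω)| = 1 at ω ≈ 2.36 rad/s.
∠L(j2.36) = −90° − arctan(2.36/140) ≈ -90.96°
PM = 180° + (-90.96°) = 89.04°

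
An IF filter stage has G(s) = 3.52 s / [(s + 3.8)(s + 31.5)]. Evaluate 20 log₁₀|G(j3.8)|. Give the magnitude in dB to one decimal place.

-22.1 dB

|j3.8| = 3.8
|j3.8 + 3.8| = √(3.8² + 3.8²) = 5.374
|j3.8 + 31.5| = √(3.8² + 31.5²) = 31.73
|G(j3.8)| = 3.52 × 3.8 / (5.374 × 31.73) = 0.078448
20 log₁₀(0.078448) = -22.11 dB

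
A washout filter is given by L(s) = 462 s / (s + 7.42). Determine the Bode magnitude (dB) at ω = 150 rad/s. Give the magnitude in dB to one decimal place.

53.3 dB

|j150| = 150
|j150 + 7.42| = √(150² + 7.42²) = 150.2
|L(j150)| = 462 × 150 / 150.2 = 461.44
20 log₁₀(461.44) = 53.28 dB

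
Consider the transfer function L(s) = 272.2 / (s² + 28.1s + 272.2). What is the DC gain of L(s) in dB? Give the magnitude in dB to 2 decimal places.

0.00 dB

L(0) = 272.2 / 272.2 = 1
20 log₁₀(1) = 0.000 dB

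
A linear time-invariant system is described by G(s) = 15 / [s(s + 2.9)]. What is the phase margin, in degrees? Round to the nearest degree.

Gain crossover: |G(jω)| = 1 at ω ≈ 3.37 rad/sec.
∠G(j3.37) = −90° − arctan(3.37/2.9) ≈ -139.31°
PM = 180° + (-139.31°) = 40.69°

41 deg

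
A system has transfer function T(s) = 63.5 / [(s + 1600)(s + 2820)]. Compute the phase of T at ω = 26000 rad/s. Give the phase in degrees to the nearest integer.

∠(j26000 + 1600) = arctan(26000/1600) = 86.48°
∠(j26000 + 2820) = arctan(26000/2820) = 83.81°
∠T(j26000) = − (86.48° + 83.81°) = -170.29°

-170°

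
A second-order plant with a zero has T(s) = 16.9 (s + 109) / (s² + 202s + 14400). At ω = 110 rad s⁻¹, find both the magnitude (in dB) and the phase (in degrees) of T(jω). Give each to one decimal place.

|T| = -18.6 dB, ∠T = -38.8°

|j110 + 109| = √(110² + 109²) = 154.9
|(j110)² + 202(j110) + 14400| = |2300 + j22220| = 2.234e+04
|T(j110)| = 16.9 × 154.9 / 2.234e+04 = 0.11716
20 log₁₀(0.11716) = -18.62 dB
∠(j110 + 109) = arctan(110/109) = 45.26°
∠[(j110)² + 202(j110) + 14400] = ∠[2300 + j22220] = 84.09°
∠T(j110) = 45.26° − 84.09° = -38.83°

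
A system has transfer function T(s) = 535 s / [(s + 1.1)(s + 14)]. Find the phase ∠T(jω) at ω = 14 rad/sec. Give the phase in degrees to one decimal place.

∠(j14) = 90.00°
∠(j14 + 1.1) = arctan(14/1.1) = 85.51°
∠(j14 + 14) = arctan(14/14) = 45.00°
∠T(j14) = 90.00° − (85.51° + 45.00°) = -40.51°

-40.5°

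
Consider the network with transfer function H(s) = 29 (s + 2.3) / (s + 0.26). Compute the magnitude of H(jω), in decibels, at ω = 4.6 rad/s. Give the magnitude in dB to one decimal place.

30.2 dB

|j4.6 + 2.3| = √(4.6² + 2.3²) = 5.143
|j4.6 + 0.26| = √(4.6² + 0.26²) = 4.607
|H(j4.6)| = 29 × 5.143 / 4.607 = 32.371
20 log₁₀(32.371) = 30.20 dB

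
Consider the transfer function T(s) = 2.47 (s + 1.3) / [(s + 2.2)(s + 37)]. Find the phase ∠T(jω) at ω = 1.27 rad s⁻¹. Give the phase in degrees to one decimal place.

∠(j1.27 + 1.3) = arctan(1.27/1.3) = 44.33°
∠(j1.27 + 2.2) = arctan(1.27/2.2) = 30.00°
∠(j1.27 + 37) = arctan(1.27/37) = 1.97°
∠T(j1.27) = 44.33° − (30.00° + 1.97°) = 12.37°

12.4°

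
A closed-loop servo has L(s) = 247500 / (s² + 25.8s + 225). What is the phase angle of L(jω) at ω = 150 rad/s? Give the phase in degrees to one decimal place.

-170.1°

∠[(j150)² + 25.8(j150) + 225] = ∠[-22275 + j3870] = 170.14°
∠L(j150) = −170.14° = -170.14°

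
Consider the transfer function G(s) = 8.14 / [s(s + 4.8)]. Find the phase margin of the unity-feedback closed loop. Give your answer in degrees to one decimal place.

Gain crossover: |G(jω)| = 1 at ω ≈ 1.61 rad s⁻¹.
∠G(j1.61) = −90° − arctan(1.61/4.8) ≈ -108.52°
PM = 180° + (-108.52°) = 71.48°

71.5°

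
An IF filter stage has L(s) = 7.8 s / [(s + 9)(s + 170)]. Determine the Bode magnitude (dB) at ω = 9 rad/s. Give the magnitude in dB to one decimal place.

|j9| = 9
|j9 + 9| = √(9² + 9²) = 12.73
|j9 + 170| = √(9² + 170²) = 170.2
|L(j9)| = 7.8 × 9 / (12.73 × 170.2) = 0.032398
20 log₁₀(0.032398) = -29.79 dB

-29.8 dB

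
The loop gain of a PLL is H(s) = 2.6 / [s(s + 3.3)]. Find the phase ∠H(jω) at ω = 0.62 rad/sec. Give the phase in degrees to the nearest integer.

-101°

∠(j0.62 + 3.3) = arctan(0.62/3.3) = 10.64°
∠(j0.62) = 90.00°
∠H(j0.62) = − (10.64° + 90.00°) = -100.64°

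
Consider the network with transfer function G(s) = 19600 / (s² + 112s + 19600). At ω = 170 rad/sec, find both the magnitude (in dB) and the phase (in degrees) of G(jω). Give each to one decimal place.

|(j170)² + 112(j170) + 19600| = |-9300 + j19040| = 2.119e+04
|G(j170)| = 19600 / 2.119e+04 = 0.92497
20 log₁₀(0.92497) = -0.68 dB
∠[(j170)² + 112(j170) + 19600] = ∠[-9300 + j19040] = 116.03°
∠G(j170) = −116.03° = -116.03°

|G| = -0.7 dB, ∠G = -116.0°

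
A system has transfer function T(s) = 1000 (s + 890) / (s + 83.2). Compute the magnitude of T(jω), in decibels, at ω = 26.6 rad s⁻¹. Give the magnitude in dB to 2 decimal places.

|j26.6 + 890| = √(26.6² + 890²) = 890.4
|j26.6 + 83.2| = √(26.6² + 83.2²) = 87.35
|T(j26.6)| = 1000 × 890.4 / 87.35 = 10194
20 log₁₀(10194) = 80.167 dB

80.17 dB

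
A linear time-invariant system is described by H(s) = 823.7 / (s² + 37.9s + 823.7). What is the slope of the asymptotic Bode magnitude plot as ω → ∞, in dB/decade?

With 0 zeros and 2 poles, the high-frequency asymptotic slope is 20 × (0 − 2) = -40 dB/decade.

-40 dB/decade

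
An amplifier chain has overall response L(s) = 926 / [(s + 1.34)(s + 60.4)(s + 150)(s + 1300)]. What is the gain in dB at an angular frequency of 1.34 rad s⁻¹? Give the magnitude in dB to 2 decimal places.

-87.64 dB

|j1.34 + 1.34| = √(1.34² + 1.34²) = 1.895
|j1.34 + 60.4| = √(1.34² + 60.4²) = 60.41
|j1.34 + 150| = √(1.34² + 150²) = 150
|j1.34 + 1300| = √(1.34² + 1300²) = 1300
|L(j1.34)| = 926 / (1.895 × 60.41 × 150 × 1300) = 4.1476e-05
20 log₁₀(4.1476e-05) = -87.644 dB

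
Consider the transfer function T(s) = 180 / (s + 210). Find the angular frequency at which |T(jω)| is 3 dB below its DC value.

For a single-pole low-pass, the −3 dB point is at the pole: ω = 210 rad/sec.

210 rad/sec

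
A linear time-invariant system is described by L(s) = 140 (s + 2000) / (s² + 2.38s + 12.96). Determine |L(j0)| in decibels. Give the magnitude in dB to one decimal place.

L(0) = 140 × 2000 / 12.96 = 21605
20 log₁₀(21605) = 86.69 dB

86.7 dB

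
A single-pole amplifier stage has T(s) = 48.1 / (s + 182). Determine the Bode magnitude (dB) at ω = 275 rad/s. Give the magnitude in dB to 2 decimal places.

-16.72 dB

|j275 + 182| = √(275² + 182²) = 329.8
|T(j275)| = 48.1 / 329.8 = 0.14586
20 log₁₀(0.14586) = -16.721 dB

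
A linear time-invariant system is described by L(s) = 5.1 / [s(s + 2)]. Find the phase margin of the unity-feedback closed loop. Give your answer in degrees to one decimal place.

47.0°

Gain crossover: |L(jω)| = 1 at ω ≈ 1.86 rad/s.
∠L(j1.86) = −90° − arctan(1.86/2) ≈ -133.00°
PM = 180° + (-133.00°) = 47.00°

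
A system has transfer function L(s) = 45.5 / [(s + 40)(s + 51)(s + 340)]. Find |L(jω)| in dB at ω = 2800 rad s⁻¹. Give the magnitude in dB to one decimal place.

-173.7 dB

|j2800 + 40| = √(2800² + 40²) = 2800
|j2800 + 51| = √(2800² + 51²) = 2800
|j2800 + 340| = √(2800² + 340²) = 2821
|L(j2800)| = 45.5 / (2800 × 2800 × 2821) = 2.057e-09
20 log₁₀(2.057e-09) = -173.74 dB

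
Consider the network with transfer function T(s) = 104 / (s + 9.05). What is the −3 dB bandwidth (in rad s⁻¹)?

9.05 rad s⁻¹

For a single-pole low-pass, the −3 dB point is at the pole: ω = 9.05 rad s⁻¹.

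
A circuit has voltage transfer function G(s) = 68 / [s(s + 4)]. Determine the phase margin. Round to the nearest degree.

Gain crossover: |G(jω)| = 1 at ω ≈ 7.78 rad/s.
∠G(j7.78) = −90° − arctan(7.78/4) ≈ -152.78°
PM = 180° + (-152.78°) = 27.22°

27 deg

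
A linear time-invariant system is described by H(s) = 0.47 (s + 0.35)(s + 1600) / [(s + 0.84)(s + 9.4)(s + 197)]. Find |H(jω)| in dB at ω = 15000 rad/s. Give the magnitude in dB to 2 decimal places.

-90.03 dB

|j15000 + 0.35| = √(15000² + 0.35²) = 1.5e+04
|j15000 + 1600| = √(15000² + 1600²) = 1.509e+04
|j15000 + 0.84| = √(15000² + 0.84²) = 1.5e+04
|j15000 + 9.4| = √(15000² + 9.4²) = 1.5e+04
|j15000 + 197| = √(15000² + 197²) = 1.5e+04
|H(j15000)| = 0.47 × 1.5e+04 × 1.509e+04 / (1.5e+04 × 1.5e+04 × 1.5e+04) = 3.1508e-05
20 log₁₀(3.1508e-05) = -90.031 dB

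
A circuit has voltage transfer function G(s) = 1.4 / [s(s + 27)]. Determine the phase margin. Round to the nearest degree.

Gain crossover: |G(jω)| = 1 at ω ≈ 0.0519 rad/sec.
∠G(j0.0519) = −90° − arctan(0.0519/27) ≈ -90.11°
PM = 180° + (-90.11°) = 89.89°

90°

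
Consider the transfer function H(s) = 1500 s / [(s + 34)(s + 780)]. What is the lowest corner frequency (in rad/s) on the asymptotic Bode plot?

34 rad/s

Break frequencies occur at each pole and zero magnitude: 34 rad/s, 780 rad/s.
The lowest is 34 rad/s.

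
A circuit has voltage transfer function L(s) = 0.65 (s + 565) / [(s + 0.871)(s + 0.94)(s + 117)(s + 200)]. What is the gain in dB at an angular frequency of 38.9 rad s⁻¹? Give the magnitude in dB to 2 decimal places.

-100.28 dB

|j38.9 + 565| = √(38.9² + 565²) = 566.3
|j38.9 + 0.871| = √(38.9² + 0.871²) = 38.91
|j38.9 + 0.94| = √(38.9² + 0.94²) = 38.91
|j38.9 + 117| = √(38.9² + 117²) = 123.3
|j38.9 + 200| = √(38.9² + 200²) = 203.7
|L(j38.9)| = 0.65 × 566.3 / (38.91 × 38.91 × 123.3 × 203.7) = 9.6785e-06
20 log₁₀(9.6785e-06) = -100.284 dB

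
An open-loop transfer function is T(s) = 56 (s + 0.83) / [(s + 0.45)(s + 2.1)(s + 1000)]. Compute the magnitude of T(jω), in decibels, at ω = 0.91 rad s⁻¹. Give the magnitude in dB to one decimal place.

-30.5 dB

|j0.91 + 0.83| = √(0.91² + 0.83²) = 1.232
|j0.91 + 0.45| = √(0.91² + 0.45²) = 1.015
|j0.91 + 2.1| = √(0.91² + 2.1²) = 2.289
|j0.91 + 1000| = √(0.91² + 1000²) = 1000
|T(j0.91)| = 56 × 1.232 / (1.015 × 2.289 × 1000) = 0.029686
20 log₁₀(0.029686) = -30.55 dB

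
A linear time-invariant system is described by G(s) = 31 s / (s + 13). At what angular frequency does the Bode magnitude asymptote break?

13 rad/s

The single real pole at s = −13 gives a corner at ω = 13 rad/s.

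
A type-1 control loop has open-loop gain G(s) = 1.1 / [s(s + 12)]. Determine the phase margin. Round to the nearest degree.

Gain crossover: |G(jω)| = 1 at ω ≈ 0.0917 rad/s.
∠G(j0.0917) = −90° − arctan(0.0917/12) ≈ -90.44°
PM = 180° + (-90.44°) = 89.56°

90 deg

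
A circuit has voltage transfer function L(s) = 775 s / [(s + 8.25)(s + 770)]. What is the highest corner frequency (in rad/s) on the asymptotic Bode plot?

770 rad/s

Break frequencies occur at each pole and zero magnitude: 8.25 rad/s, 770 rad/s.
The highest is 770 rad/s.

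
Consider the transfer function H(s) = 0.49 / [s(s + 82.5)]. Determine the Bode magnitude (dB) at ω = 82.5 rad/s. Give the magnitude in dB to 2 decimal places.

|j82.5 + 82.5| = √(82.5² + 82.5²) = 116.7
|j82.5| = 82.5
|H(j82.5)| = 0.49 / (116.7 × 82.5) = 5.0906e-05
20 log₁₀(5.0906e-05) = -85.865 dB

-85.86 dB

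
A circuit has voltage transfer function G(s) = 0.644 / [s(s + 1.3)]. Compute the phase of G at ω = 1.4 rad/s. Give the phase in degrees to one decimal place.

∠(j1.4 + 1.3) = arctan(1.4/1.3) = 47.12°
∠(j1.4) = 90.00°
∠G(j1.4) = − (47.12° + 90.00°) = -137.12°

-137.1°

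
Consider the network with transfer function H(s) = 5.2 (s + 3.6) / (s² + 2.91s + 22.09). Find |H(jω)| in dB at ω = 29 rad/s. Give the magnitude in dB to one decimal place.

-14.7 dB

|j29 + 3.6| = √(29² + 3.6²) = 29.22
|(j29)² + 2.91(j29) + 22.09| = |-818.91 + j84.39| = 823.2
|H(j29)| = 5.2 × 29.22 / 823.2 = 0.18458
20 log₁₀(0.18458) = -14.68 dB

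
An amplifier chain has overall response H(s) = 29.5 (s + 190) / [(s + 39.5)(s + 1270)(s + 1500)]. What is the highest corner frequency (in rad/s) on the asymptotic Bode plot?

Break frequencies occur at each pole and zero magnitude: 39.5 rad/s, 190 rad/s, 1270 rad/s, 1500 rad/s.
The highest is 1500 rad/s.

1500 rad/s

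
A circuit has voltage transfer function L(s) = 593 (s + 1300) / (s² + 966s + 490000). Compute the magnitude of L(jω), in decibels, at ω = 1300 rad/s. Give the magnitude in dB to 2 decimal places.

|j1300 + 1300| = √(1300² + 1300²) = 1838
|(j1300)² + 966(j1300) + 490000| = |-1.2e+06 + j1.2558e+06| = 1.737e+06
|L(j1300)| = 593 × 1838 / 1.737e+06 = 0.62766
20 log₁₀(0.62766) = -4.046 dB

-4.05 dB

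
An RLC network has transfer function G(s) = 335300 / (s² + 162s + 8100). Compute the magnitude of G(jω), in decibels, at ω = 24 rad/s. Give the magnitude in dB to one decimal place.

32.0 dB

|(j24)² + 162(j24) + 8100| = |7524 + j3888| = 8469
|G(j24)| = 335300 / 8469 = 39.591
20 log₁₀(39.591) = 31.95 dB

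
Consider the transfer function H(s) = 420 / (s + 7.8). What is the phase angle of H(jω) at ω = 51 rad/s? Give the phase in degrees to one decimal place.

∠(j51 + 7.8) = arctan(51/7.8) = 81.30°
∠H(j51) = −81.30° = -81.30°

-81.3 deg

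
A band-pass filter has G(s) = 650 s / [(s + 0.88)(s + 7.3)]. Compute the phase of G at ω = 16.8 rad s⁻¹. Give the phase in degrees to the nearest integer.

-64°

∠(j16.8) = 90.00°
∠(j16.8 + 0.88) = arctan(16.8/0.88) = 87.00°
∠(j16.8 + 7.3) = arctan(16.8/7.3) = 66.51°
∠G(j16.8) = 90.00° − (87.00° + 66.51°) = -63.52°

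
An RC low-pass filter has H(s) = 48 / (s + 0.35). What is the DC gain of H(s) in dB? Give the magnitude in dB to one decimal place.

42.7 dB

H(0) = 48 / 0.35 = 137.14
20 log₁₀(137.14) = 42.74 dB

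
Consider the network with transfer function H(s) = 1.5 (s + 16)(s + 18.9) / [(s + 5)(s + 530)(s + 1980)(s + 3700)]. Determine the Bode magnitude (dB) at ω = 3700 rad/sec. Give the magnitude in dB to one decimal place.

-143.4 dB

|j3700 + 16| = √(3700² + 16²) = 3700
|j3700 + 18.9| = √(3700² + 18.9²) = 3700
|j3700 + 5| = √(3700² + 5²) = 3700
|j3700 + 530| = √(3700² + 530²) = 3738
|j3700 + 1980| = √(3700² + 1980²) = 4196
|j3700 + 3700| = √(3700² + 3700²) = 5233
|H(j3700)| = 1.5 × 3700 × 3700 / (3700 × 3738 × 4196 × 5233) = 6.7622e-08
20 log₁₀(6.7622e-08) = -143.40 dB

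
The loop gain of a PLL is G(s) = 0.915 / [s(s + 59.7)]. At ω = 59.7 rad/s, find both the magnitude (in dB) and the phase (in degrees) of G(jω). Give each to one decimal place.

|G| = -74.8 dB, ∠G = -135.0°

|j59.7 + 59.7| = √(59.7² + 59.7²) = 84.43
|j59.7| = 59.7
|G(j59.7)| = 0.915 / (84.43 × 59.7) = 0.00018153
20 log₁₀(0.00018153) = -74.82 dB
∠(j59.7 + 59.7) = arctan(59.7/59.7) = 45.00°
∠(j59.7) = 90.00°
∠G(j59.7) = − (45.00° + 90.00°) = -135.00°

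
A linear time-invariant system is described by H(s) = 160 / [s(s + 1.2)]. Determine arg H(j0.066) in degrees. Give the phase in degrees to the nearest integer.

∠(j0.066 + 1.2) = arctan(0.066/1.2) = 3.15°
∠(j0.066) = 90.00°
∠H(j0.066) = − (3.15° + 90.00°) = -93.15°

-93°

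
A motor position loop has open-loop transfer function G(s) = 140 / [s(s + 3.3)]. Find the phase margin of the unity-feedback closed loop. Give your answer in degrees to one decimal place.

Gain crossover: |G(jω)| = 1 at ω ≈ 11.6 rad/s.
∠G(j11.6) = −90° − arctan(11.6/3.3) ≈ -164.13°
PM = 180° + (-164.13°) = 15.87°

15.9°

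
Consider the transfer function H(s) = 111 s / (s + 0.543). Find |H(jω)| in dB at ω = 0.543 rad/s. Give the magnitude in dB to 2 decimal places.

|j0.543| = 0.543
|j0.543 + 0.543| = √(0.543² + 0.543²) = 0.7679
|H(j0.543)| = 111 × 0.543 / 0.7679 = 78.489
20 log₁₀(78.489) = 37.896 dB

37.90 dB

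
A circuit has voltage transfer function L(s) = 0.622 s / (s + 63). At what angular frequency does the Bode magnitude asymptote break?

63 rad/s

The single real pole at s = −63 gives a corner at ω = 63 rad/s.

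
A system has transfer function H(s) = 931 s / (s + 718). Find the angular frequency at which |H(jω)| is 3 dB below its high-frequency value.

718 rad/s

For a single-pole high-pass, the −3 dB point is at the pole: ω = 718 rad/s.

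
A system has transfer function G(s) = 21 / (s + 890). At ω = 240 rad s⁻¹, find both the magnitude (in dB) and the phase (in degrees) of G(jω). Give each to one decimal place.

|j240 + 890| = √(240² + 890²) = 921.8
|G(j240)| = 21 / 921.8 = 0.022782
20 log₁₀(0.022782) = -32.85 dB
∠(j240 + 890) = arctan(240/890) = 15.09°
∠G(j240) = −15.09° = -15.09°

|G| = -32.8 dB, ∠G = -15.1°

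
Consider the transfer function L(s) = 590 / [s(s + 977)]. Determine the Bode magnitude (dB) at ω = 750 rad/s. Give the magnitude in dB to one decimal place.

|j750 + 977| = √(750² + 977²) = 1232
|j750| = 750
|L(j750)| = 590 / (1232 × 750) = 0.0006387
20 log₁₀(0.0006387) = -63.89 dB

-63.9 dB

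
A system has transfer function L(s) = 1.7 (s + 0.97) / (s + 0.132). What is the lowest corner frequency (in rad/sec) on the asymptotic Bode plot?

Break frequencies occur at each pole and zero magnitude: 0.132 rad/sec, 0.97 rad/sec.
The lowest is 0.132 rad/sec.

0.132 rad/sec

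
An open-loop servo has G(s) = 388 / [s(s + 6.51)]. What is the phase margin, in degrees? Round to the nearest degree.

19°

Gain crossover: |G(jω)| = 1 at ω ≈ 19.2 rad s⁻¹.
∠G(j19.2) = −90° − arctan(19.2/6.51) ≈ -161.24°
PM = 180° + (-161.24°) = 18.76°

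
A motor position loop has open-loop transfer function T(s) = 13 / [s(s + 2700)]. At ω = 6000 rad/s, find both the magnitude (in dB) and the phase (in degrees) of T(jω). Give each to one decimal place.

|j6000 + 2700| = √(6000² + 2700²) = 6580
|j6000| = 6000
|T(j6000)| = 13 / (6580 × 6000) = 3.293e-07
20 log₁₀(3.293e-07) = -129.65 dB
∠(j6000 + 2700) = arctan(6000/2700) = 65.77°
∠(j6000) = 90.00°
∠T(j6000) = − (65.77° + 90.00°) = -155.77°

|T| = -129.6 dB, ∠T = -155.8°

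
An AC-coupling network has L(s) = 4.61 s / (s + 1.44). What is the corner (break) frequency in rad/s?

1.44 rad/s

The single real pole at s = −1.44 gives a corner at ω = 1.44 rad/s.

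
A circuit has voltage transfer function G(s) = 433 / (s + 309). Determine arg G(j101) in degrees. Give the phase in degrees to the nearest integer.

∠(j101 + 309) = arctan(101/309) = 18.10°
∠G(j101) = −18.10° = -18.10°

-18°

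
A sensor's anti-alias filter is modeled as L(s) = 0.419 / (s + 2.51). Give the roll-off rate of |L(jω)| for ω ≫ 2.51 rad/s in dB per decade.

-20 dB/decade

With 0 zeros and 1 pole, the high-frequency asymptotic slope is 20 × (0 − 1) = -20 dB/decade.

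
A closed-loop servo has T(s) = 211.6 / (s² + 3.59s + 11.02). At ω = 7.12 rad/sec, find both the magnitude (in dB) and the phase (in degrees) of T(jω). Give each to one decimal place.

|T| = 13.0 dB, ∠T = -147.2 deg

|(j7.12)² + 3.59(j7.12) + 11.02| = |-39.674 + j25.561| = 47.2
|T(j7.12)| = 211.6 / 47.2 = 4.4835
20 log₁₀(4.4835) = 13.03 dB
∠[(j7.12)² + 3.59(j7.12) + 11.02] = ∠[-39.674 + j25.561] = 147.21°
∠T(j7.12) = −147.21° = -147.21°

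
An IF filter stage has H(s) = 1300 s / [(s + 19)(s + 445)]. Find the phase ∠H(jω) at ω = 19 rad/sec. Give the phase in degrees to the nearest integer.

∠(j19) = 90.00°
∠(j19 + 19) = arctan(19/19) = 45.00°
∠(j19 + 445) = arctan(19/445) = 2.44°
∠H(j19) = 90.00° − (45.00° + 2.44°) = 42.56°

43°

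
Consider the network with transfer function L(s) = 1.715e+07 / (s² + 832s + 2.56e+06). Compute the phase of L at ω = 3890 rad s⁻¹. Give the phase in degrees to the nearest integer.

∠[(j3890)² + 832(j3890) + 2.56e+06] = ∠[-1.2572e+07 + j3.2365e+06] = 165.56°
∠L(j3890) = −165.56° = -165.56°

-166°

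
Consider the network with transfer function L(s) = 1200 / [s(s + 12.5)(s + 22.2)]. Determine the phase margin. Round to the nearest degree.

Gain crossover: |L(jω)| = 1 at ω ≈ 4.05 rad/s.
∠L(j4.05) = −90° − arctan(4.05/12.5) − arctan(4.05/22.2) ≈ -118.27°
PM = 180° + (-118.27°) = 61.73°

62°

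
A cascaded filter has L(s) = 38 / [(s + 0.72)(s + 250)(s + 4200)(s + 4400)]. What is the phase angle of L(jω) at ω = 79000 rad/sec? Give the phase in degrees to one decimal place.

∠(j79000 + 0.72) = arctan(79000/0.72) = 90.00°
∠(j79000 + 250) = arctan(79000/250) = 89.82°
∠(j79000 + 4200) = arctan(79000/4200) = 86.96°
∠(j79000 + 4400) = arctan(79000/4400) = 86.81°
∠L(j79000) = − (90.00° + 89.82° + 86.96° + 86.81°) = -353.59°

-353.6°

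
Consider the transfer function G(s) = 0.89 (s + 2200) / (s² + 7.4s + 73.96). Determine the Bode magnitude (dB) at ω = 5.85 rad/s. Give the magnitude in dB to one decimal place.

30.5 dB

|j5.85 + 2200| = √(5.85² + 2200²) = 2200
|(j5.85)² + 7.4(j5.85) + 73.96| = |39.737 + j43.29| = 58.76
|G(j5.85)| = 0.89 × 2200 / 58.76 = 33.32
20 log₁₀(33.32) = 30.45 dB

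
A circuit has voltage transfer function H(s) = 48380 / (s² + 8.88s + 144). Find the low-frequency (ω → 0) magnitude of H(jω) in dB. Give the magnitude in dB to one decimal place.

H(0) = 48380 / 144 = 335.97
20 log₁₀(335.97) = 50.53 dB

50.5 dB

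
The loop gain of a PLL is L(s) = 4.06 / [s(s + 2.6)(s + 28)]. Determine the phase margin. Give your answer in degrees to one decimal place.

Gain crossover: |L(jω)| = 1 at ω ≈ 0.0558 rad/sec.
∠L(j0.0558) = −90° − arctan(0.0558/2.6) − arctan(0.0558/28) ≈ -91.34°
PM = 180° + (-91.34°) = 88.66°

88.7°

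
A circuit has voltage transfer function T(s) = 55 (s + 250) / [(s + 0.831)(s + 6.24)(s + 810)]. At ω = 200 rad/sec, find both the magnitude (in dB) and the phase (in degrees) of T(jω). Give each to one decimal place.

|j200 + 250| = √(200² + 250²) = 320.2
|j200 + 0.831| = √(200² + 0.831²) = 200
|j200 + 6.24| = √(200² + 6.24²) = 200.1
|j200 + 810| = √(200² + 810²) = 834.3
|T(j200)| = 55 × 320.2 / (200 × 200.1 × 834.3) = 0.00052737
20 log₁₀(0.00052737) = -65.56 dB
∠(j200 + 250) = arctan(200/250) = 38.66°
∠(j200 + 0.831) = arctan(200/0.831) = 89.76°
∠(j200 + 6.24) = arctan(200/6.24) = 88.21°
∠(j200 + 810) = arctan(200/810) = 13.87°
∠T(j200) = 38.66° − (89.76° + 88.21° + 13.87°) = -153.18°

|T| = -65.6 dB, ∠T = -153.2°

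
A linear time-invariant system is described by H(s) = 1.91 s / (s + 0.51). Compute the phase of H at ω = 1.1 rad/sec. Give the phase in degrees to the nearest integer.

∠(j1.1) = 90.00°
∠(j1.1 + 0.51) = arctan(1.1/0.51) = 65.13°
∠H(j1.1) = 90.00° − 65.13° = 24.87°

25°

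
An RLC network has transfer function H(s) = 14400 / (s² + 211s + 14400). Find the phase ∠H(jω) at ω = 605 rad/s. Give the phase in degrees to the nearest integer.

∠[(j605)² + 211(j605) + 14400] = ∠[-3.5162e+05 + j1.2766e+05] = 160.05°
∠H(j605) = −160.05° = -160.05°

-160 deg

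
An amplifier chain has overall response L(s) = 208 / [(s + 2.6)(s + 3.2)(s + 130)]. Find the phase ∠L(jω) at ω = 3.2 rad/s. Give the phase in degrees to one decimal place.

-97.3°

∠(j3.2 + 2.6) = arctan(3.2/2.6) = 50.91°
∠(j3.2 + 3.2) = arctan(3.2/3.2) = 45.00°
∠(j3.2 + 130) = arctan(3.2/130) = 1.41°
∠L(j3.2) = − (50.91° + 45.00° + 1.41°) = -97.32°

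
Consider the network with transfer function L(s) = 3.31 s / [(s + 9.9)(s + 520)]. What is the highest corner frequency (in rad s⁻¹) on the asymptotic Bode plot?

Break frequencies occur at each pole and zero magnitude: 9.9 rad s⁻¹, 520 rad s⁻¹.
The highest is 520 rad s⁻¹.

520 rad s⁻¹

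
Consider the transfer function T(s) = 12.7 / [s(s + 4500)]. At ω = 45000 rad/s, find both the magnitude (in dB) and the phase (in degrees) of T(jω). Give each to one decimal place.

|T| = -164.1 dB, ∠T = -174.3°

|j45000 + 4500| = √(45000² + 4500²) = 4.522e+04
|j45000| = 4.5e+04
|T(j45000)| = 12.7 / (4.522e+04 × 4.5e+04) = 6.2405e-09
20 log₁₀(6.2405e-09) = -164.10 dB
∠(j45000 + 4500) = arctan(45000/4500) = 84.29°
∠(j45000) = 90.00°
∠T(j45000) = − (84.29° + 90.00°) = -174.29°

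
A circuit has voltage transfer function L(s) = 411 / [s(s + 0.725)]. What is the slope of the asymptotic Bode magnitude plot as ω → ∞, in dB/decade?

-40 dB/decade

With 0 zeros and 2 poles, the high-frequency asymptotic slope is 20 × (0 − 2) = -40 dB/decade.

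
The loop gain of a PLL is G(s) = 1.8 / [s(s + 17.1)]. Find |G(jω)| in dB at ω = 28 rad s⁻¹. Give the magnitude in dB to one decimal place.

|j28 + 17.1| = √(28² + 17.1²) = 32.81
|j28| = 28
|G(j28)| = 1.8 / (32.81 × 28) = 0.0019594
20 log₁₀(0.0019594) = -54.16 dB

-54.2 dB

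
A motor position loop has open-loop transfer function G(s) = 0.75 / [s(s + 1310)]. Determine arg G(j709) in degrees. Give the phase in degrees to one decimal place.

-118.4 deg

∠(j709 + 1310) = arctan(709/1310) = 28.42°
∠(j709) = 90.00°
∠G(j709) = − (28.42° + 90.00°) = -118.42°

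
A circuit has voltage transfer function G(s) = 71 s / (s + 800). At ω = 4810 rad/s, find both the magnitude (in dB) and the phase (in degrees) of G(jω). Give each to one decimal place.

|G| = 36.9 dB, ∠G = 9.4 deg

|j4810| = 4810
|j4810 + 800| = √(4810² + 800²) = 4876
|G(j4810)| = 71 × 4810 / 4876 = 70.038
20 log₁₀(70.038) = 36.91 dB
∠(j4810) = 90.00°
∠(j4810 + 800) = arctan(4810/800) = 80.56°
∠G(j4810) = 90.00° − 80.56° = 9.44°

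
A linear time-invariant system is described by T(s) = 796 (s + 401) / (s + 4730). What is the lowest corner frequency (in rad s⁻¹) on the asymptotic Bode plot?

401 rad s⁻¹

Break frequencies occur at each pole and zero magnitude: 401 rad s⁻¹, 4730 rad s⁻¹.
The lowest is 401 rad s⁻¹.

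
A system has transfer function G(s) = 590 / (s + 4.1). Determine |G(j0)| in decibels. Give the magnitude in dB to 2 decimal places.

43.16 dB

G(0) = 590 / 4.1 = 143.9
20 log₁₀(143.9) = 43.161 dB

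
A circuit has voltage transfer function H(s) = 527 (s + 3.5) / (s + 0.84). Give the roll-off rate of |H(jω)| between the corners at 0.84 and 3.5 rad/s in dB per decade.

-20 dB/decade

In this band the factors already past their corner are: pole at 0.84; net slope = -20 dB/decade.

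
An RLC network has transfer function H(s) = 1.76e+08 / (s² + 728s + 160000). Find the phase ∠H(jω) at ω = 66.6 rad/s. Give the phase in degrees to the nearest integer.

-17°

∠[(j66.6)² + 728(j66.6) + 160000] = ∠[1.5556e+05 + j48485] = 17.31°
∠H(j66.6) = −17.31° = -17.31°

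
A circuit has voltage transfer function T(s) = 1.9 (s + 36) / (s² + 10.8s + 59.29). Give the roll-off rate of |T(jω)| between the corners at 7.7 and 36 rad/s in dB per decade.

In this band the factors already past their corner are: complex pole pair at ωₙ ≈ 7.7; net slope = -40 dB/decade.

-40 dB/decade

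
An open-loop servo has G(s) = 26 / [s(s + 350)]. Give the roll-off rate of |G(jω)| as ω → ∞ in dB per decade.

With 0 zeros and 2 poles, the high-frequency asymptotic slope is 20 × (0 − 2) = -40 dB/decade.

-40 dB/decade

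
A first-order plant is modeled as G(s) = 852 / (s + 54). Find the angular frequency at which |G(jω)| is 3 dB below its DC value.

54 rad/sec

For a single-pole low-pass, the −3 dB point is at the pole: ω = 54 rad/sec.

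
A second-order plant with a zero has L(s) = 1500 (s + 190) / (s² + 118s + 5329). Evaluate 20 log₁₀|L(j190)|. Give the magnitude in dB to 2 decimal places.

20.49 dB

|j190 + 190| = √(190² + 190²) = 268.7
|(j190)² + 118(j190) + 5329| = |-30771 + j22420| = 3.807e+04
|L(j190)| = 1500 × 268.7 / 3.807e+04 = 10.586
20 log₁₀(10.586) = 20.495 dB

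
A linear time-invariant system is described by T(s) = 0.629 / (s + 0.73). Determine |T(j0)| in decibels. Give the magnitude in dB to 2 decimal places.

T(0) = 0.629 / 0.73 = 0.86164
20 log₁₀(0.86164) = -1.293 dB

-1.29 dB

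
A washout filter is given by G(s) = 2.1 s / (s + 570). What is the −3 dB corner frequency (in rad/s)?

570 rad/s

For a single-pole high-pass, the −3 dB point is at the pole: ω = 570 rad/s.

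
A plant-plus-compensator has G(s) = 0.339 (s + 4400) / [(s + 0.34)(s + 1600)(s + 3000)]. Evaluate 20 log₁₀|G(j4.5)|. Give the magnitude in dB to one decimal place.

-83.2 dB

|j4.5 + 4400| = √(4.5² + 4400²) = 4400
|j4.5 + 0.34| = √(4.5² + 0.34²) = 4.513
|j4.5 + 1600| = √(4.5² + 1600²) = 1600
|j4.5 + 3000| = √(4.5² + 3000²) = 3000
|G(j4.5)| = 0.339 × 4400 / (4.513 × 1600 × 3000) = 6.8859e-05
20 log₁₀(6.8859e-05) = -83.24 dB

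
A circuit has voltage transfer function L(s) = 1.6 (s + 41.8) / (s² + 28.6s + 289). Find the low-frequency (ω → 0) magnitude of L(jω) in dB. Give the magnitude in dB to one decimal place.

-12.7 dB

L(0) = 1.6 × 41.8 / 289 = 0.23142
20 log₁₀(0.23142) = -12.71 dB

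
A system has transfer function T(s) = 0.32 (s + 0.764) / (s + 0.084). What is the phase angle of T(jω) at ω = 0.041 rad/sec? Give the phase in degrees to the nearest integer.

∠(j0.041 + 0.764) = arctan(0.041/0.764) = 3.07°
∠(j0.041 + 0.084) = arctan(0.041/0.084) = 26.02°
∠T(j0.041) = 3.07° − 26.02° = -22.94°

-23°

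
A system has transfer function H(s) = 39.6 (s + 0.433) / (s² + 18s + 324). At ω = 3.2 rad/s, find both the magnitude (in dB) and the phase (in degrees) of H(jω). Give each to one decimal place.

|H| = -7.9 dB, ∠H = 71.9°

|j3.2 + 0.433| = √(3.2² + 0.433²) = 3.229
|(j3.2)² + 18(j3.2) + 324| = |313.76 + j57.6| = 319
|H(j3.2)| = 39.6 × 3.229 / 319 = 0.40086
20 log₁₀(0.40086) = -7.94 dB
∠(j3.2 + 0.433) = arctan(3.2/0.433) = 82.29°
∠[(j3.2)² + 18(j3.2) + 324] = ∠[313.76 + j57.6] = 10.40°
∠H(j3.2) = 82.29° − 10.40° = 71.89°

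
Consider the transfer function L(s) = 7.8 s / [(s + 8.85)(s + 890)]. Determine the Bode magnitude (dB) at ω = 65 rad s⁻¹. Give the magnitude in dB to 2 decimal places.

|j65| = 65
|j65 + 8.85| = √(65² + 8.85²) = 65.6
|j65 + 890| = √(65² + 890²) = 892.4
|L(j65)| = 7.8 × 65 / (65.6 × 892.4) = 0.0086609
20 log₁₀(0.0086609) = -41.249 dB

-41.25 dB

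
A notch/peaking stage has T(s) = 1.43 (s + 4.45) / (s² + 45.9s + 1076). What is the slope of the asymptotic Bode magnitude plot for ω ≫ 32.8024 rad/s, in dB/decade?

-20 dB/decade

With 1 zero and 2 poles, the high-frequency asymptotic slope is 20 × (1 − 2) = -20 dB/decade.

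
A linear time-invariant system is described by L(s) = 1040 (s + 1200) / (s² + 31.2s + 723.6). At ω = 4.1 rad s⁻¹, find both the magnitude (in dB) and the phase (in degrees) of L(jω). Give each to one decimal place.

|j4.1 + 1200| = √(4.1² + 1200²) = 1200
|(j4.1)² + 31.2(j4.1) + 723.6| = |706.79 + j127.92| = 718.3
|L(j4.1)| = 1040 × 1200 / 718.3 = 1737.5
20 log₁₀(1737.5) = 64.80 dB
∠(j4.1 + 1200) = arctan(4.1/1200) = 0.20°
∠[(j4.1)² + 31.2(j4.1) + 723.6] = ∠[706.79 + j127.92] = 10.26°
∠L(j4.1) = 0.20° − 10.26° = -10.06°

|L| = 64.8 dB, ∠L = -10.1 deg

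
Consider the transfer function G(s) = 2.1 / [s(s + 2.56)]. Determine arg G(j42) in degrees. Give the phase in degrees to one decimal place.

-176.5°

∠(j42 + 2.56) = arctan(42/2.56) = 86.51°
∠(j42) = 90.00°
∠G(j42) = − (86.51° + 90.00°) = -176.51°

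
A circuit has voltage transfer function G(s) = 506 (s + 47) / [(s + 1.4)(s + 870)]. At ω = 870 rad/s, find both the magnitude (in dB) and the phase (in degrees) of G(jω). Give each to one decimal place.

|j870 + 47| = √(870² + 47²) = 871.3
|j870 + 1.4| = √(870² + 1.4²) = 870
|j870 + 870| = √(870² + 870²) = 1230
|G(j870)| = 506 × 871.3 / (870 × 1230) = 0.41186
20 log₁₀(0.41186) = -7.71 dB
∠(j870 + 47) = arctan(870/47) = 86.91°
∠(j870 + 1.4) = arctan(870/1.4) = 89.91°
∠(j870 + 870) = arctan(870/870) = 45.00°
∠G(j870) = 86.91° − (89.91° + 45.00°) = -48.00°

|G| = -7.7 dB, ∠G = -48.0°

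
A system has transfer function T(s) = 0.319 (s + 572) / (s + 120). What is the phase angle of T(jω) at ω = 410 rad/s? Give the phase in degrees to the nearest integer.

-38 deg

∠(j410 + 572) = arctan(410/572) = 35.63°
∠(j410 + 120) = arctan(410/120) = 73.69°
∠T(j410) = 35.63° − 73.69° = -38.05°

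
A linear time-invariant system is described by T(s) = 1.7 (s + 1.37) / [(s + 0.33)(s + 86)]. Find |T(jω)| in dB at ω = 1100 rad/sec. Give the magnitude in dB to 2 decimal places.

-56.25 dB

|j1100 + 1.37| = √(1100² + 1.37²) = 1100
|j1100 + 0.33| = √(1100² + 0.33²) = 1100
|j1100 + 86| = √(1100² + 86²) = 1103
|T(j1100)| = 1.7 × 1100 / (1100 × 1103) = 0.0015408
20 log₁₀(0.0015408) = -56.245 dB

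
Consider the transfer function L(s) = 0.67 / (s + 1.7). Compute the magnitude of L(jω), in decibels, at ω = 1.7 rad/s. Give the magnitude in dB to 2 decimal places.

|j1.7 + 1.7| = √(1.7² + 1.7²) = 2.404
|L(j1.7)| = 0.67 / 2.404 = 0.27868
20 log₁₀(0.27868) = -11.098 dB

-11.10 dB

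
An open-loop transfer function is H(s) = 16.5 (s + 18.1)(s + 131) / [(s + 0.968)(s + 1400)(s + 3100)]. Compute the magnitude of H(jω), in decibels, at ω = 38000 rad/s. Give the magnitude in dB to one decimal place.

|j38000 + 18.1| = √(38000² + 18.1²) = 3.8e+04
|j38000 + 131| = √(38000² + 131²) = 3.8e+04
|j38000 + 0.968| = √(38000² + 0.968²) = 3.8e+04
|j38000 + 1400| = √(38000² + 1400²) = 3.803e+04
|j38000 + 3100| = √(38000² + 3100²) = 3.813e+04
|H(j38000)| = 16.5 × 3.8e+04 × 3.8e+04 / (3.8e+04 × 3.803e+04 × 3.813e+04) = 0.00043248
20 log₁₀(0.00043248) = -67.28 dB

-67.3 dB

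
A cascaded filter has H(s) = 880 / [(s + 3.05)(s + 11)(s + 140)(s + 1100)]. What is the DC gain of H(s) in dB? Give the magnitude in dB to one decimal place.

-75.4 dB

H(0) = 880 / (3.05 × 11 × 140 × 1100) = 0.00017032
20 log₁₀(0.00017032) = -75.37 dB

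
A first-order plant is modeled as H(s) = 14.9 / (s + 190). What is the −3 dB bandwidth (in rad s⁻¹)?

For a single-pole low-pass, the −3 dB point is at the pole: ω = 190 rad s⁻¹.

190 rad s⁻¹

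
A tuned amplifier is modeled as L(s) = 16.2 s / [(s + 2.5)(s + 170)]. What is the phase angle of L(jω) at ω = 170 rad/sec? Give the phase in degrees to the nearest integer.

∠(j170) = 90.00°
∠(j170 + 2.5) = arctan(170/2.5) = 89.16°
∠(j170 + 170) = arctan(170/170) = 45.00°
∠L(j170) = 90.00° − (89.16° + 45.00°) = -44.16°

-44°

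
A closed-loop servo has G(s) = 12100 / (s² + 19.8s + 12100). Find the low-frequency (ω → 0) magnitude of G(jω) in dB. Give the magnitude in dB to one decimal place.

0.0 dB

G(0) = 12100 / 12100 = 1
20 log₁₀(1) = 0.00 dB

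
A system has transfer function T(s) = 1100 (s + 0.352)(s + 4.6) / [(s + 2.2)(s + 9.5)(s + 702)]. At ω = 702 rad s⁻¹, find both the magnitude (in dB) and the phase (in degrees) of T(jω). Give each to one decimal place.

|j702 + 0.352| = √(702² + 0.352²) = 702
|j702 + 4.6| = √(702² + 4.6²) = 702
|j702 + 2.2| = √(702² + 2.2²) = 702
|j702 + 9.5| = √(702² + 9.5²) = 702.1
|j702 + 702| = √(702² + 702²) = 992.8
|T(j702)| = 1100 × 702 × 702 / (702 × 702.1 × 992.8) = 1.1079
20 log₁₀(1.1079) = 0.89 dB
∠(j702 + 0.352) = arctan(702/0.352) = 89.97°
∠(j702 + 4.6) = arctan(702/4.6) = 89.62°
∠(j702 + 2.2) = arctan(702/2.2) = 89.82°
∠(j702 + 9.5) = arctan(702/9.5) = 89.22°
∠(j702 + 702) = arctan(702/702) = 45.00°
∠T(j702) = 89.97° + 89.62° − (89.82° + 89.22° + 45.00°) = -44.45°

|T| = 0.9 dB, ∠T = -44.4°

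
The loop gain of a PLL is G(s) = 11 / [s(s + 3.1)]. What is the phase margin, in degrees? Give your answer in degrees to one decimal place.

49.1°

Gain crossover: |G(jω)| = 1 at ω ≈ 2.68 rad/sec.
∠G(j2.68) = −90° − arctan(2.68/3.1) ≈ -130.88°
PM = 180° + (-130.88°) = 49.12°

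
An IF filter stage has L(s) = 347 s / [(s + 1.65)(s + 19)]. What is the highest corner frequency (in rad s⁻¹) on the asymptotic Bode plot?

Break frequencies occur at each pole and zero magnitude: 1.65 rad s⁻¹, 19 rad s⁻¹.
The highest is 19 rad s⁻¹.

19 rad s⁻¹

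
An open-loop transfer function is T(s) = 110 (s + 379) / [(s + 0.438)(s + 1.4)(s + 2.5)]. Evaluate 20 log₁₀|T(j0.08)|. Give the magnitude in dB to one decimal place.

|j0.08 + 379| = √(0.08² + 379²) = 379
|j0.08 + 0.438| = √(0.08² + 0.438²) = 0.4452
|j0.08 + 1.4| = √(0.08² + 1.4²) = 1.402
|j0.08 + 2.5| = √(0.08² + 2.5²) = 2.501
|T(j0.08)| = 110 × 379 / (0.4452 × 1.402 × 2.501) = 26695
20 log₁₀(26695) = 88.53 dB

88.5 dB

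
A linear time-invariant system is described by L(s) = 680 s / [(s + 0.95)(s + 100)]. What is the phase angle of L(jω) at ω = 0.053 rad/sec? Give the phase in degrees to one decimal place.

86.8°

∠(j0.053) = 90.00°
∠(j0.053 + 0.95) = arctan(0.053/0.95) = 3.19°
∠(j0.053 + 100) = arctan(0.053/100) = 0.03°
∠L(j0.053) = 90.00° − (3.19° + 0.03°) = 86.78°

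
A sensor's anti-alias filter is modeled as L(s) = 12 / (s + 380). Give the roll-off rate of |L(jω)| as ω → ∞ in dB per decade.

With 0 zeros and 1 pole, the high-frequency asymptotic slope is 20 × (0 − 1) = -20 dB/decade.

-20 dB/decade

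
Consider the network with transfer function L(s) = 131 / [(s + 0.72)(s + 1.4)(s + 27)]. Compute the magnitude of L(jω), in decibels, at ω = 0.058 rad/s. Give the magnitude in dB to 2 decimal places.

13.61 dB

|j0.058 + 0.72| = √(0.058² + 0.72²) = 0.7223
|j0.058 + 1.4| = √(0.058² + 1.4²) = 1.401
|j0.058 + 27| = √(0.058² + 27²) = 27
|L(j0.058)| = 131 / (0.7223 × 1.401 × 27) = 4.7937
20 log₁₀(4.7937) = 13.613 dB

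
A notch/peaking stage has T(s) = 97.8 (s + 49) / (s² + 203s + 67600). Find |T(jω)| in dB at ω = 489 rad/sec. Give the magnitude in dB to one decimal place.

|j489 + 49| = √(489² + 49²) = 491.4
|(j489)² + 203(j489) + 67600| = |-1.7152e+05 + j99267| = 1.982e+05
|T(j489)| = 97.8 × 491.4 / 1.982e+05 = 0.24253
20 log₁₀(0.24253) = -12.30 dB

-12.3 dB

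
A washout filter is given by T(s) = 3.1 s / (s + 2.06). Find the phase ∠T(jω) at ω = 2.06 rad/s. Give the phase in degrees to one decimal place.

∠(j2.06) = 90.00°
∠(j2.06 + 2.06) = arctan(2.06/2.06) = 45.00°
∠T(j2.06) = 90.00° − 45.00° = 45.00°

45.0°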